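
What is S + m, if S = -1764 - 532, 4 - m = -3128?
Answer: 836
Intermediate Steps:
m = 3132 (m = 4 - 1*(-3128) = 4 + 3128 = 3132)
S = -2296
S + m = -2296 + 3132 = 836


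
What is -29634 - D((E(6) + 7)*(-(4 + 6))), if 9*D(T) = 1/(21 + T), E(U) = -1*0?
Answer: -13068593/441 ≈ -29634.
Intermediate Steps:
E(U) = 0
D(T) = 1/(9*(21 + T))
-29634 - D((E(6) + 7)*(-(4 + 6))) = -29634 - 1/(9*(21 + (0 + 7)*(-(4 + 6)))) = -29634 - 1/(9*(21 + 7*(-1*10))) = -29634 - 1/(9*(21 + 7*(-10))) = -29634 - 1/(9*(21 - 70)) = -29634 - 1/(9*(-49)) = -29634 - (-1)/(9*49) = -29634 - 1*(-1/441) = -29634 + 1/441 = -13068593/441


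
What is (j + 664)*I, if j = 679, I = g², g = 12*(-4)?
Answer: 3094272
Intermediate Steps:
g = -48
I = 2304 (I = (-48)² = 2304)
(j + 664)*I = (679 + 664)*2304 = 1343*2304 = 3094272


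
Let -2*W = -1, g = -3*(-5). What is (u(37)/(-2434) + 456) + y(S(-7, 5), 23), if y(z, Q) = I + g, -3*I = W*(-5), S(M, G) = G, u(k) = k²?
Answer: 1720610/3651 ≈ 471.27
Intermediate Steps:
g = 15
W = ½ (W = -½*(-1) = ½ ≈ 0.50000)
I = ⅚ (I = -(-5)/6 = -⅓*(-5/2) = ⅚ ≈ 0.83333)
y(z, Q) = 95/6 (y(z, Q) = ⅚ + 15 = 95/6)
(u(37)/(-2434) + 456) + y(S(-7, 5), 23) = (37²/(-2434) + 456) + 95/6 = (1369*(-1/2434) + 456) + 95/6 = (-1369/2434 + 456) + 95/6 = 1108535/2434 + 95/6 = 1720610/3651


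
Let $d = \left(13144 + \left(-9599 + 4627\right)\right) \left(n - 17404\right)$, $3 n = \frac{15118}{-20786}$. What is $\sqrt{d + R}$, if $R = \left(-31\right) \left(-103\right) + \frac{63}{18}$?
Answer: $\frac{i \sqrt{61449105804805086}}{20786} \approx 11926.0 i$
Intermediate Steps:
$n = - \frac{7559}{31179}$ ($n = \frac{15118 \frac{1}{-20786}}{3} = \frac{15118 \left(- \frac{1}{20786}\right)}{3} = \frac{1}{3} \left(- \frac{7559}{10393}\right) = - \frac{7559}{31179} \approx -0.24244$)
$R = \frac{6393}{2}$ ($R = 3193 + 63 \cdot \frac{1}{18} = 3193 + \frac{7}{2} = \frac{6393}{2} \approx 3196.5$)
$d = - \frac{1478170087500}{10393}$ ($d = \left(13144 + \left(-9599 + 4627\right)\right) \left(- \frac{7559}{31179} - 17404\right) = \left(13144 - 4972\right) \left(- \frac{542646875}{31179}\right) = 8172 \left(- \frac{542646875}{31179}\right) = - \frac{1478170087500}{10393} \approx -1.4223 \cdot 10^{8}$)
$\sqrt{d + R} = \sqrt{- \frac{1478170087500}{10393} + \frac{6393}{2}} = \sqrt{- \frac{2956273732551}{20786}} = \frac{i \sqrt{61449105804805086}}{20786}$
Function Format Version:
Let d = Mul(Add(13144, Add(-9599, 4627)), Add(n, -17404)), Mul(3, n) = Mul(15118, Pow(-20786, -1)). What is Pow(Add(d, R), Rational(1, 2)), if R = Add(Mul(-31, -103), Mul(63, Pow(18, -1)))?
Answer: Mul(Rational(1, 20786), I, Pow(61449105804805086, Rational(1, 2))) ≈ Mul(11926., I)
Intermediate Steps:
n = Rational(-7559, 31179) (n = Mul(Rational(1, 3), Mul(15118, Pow(-20786, -1))) = Mul(Rational(1, 3), Mul(15118, Rational(-1, 20786))) = Mul(Rational(1, 3), Rational(-7559, 10393)) = Rational(-7559, 31179) ≈ -0.24244)
R = Rational(6393, 2) (R = Add(3193, Mul(63, Rational(1, 18))) = Add(3193, Rational(7, 2)) = Rational(6393, 2) ≈ 3196.5)
d = Rational(-1478170087500, 10393) (d = Mul(Add(13144, Add(-9599, 4627)), Add(Rational(-7559, 31179), -17404)) = Mul(Add(13144, -4972), Rational(-542646875, 31179)) = Mul(8172, Rational(-542646875, 31179)) = Rational(-1478170087500, 10393) ≈ -1.4223e+8)
Pow(Add(d, R), Rational(1, 2)) = Pow(Add(Rational(-1478170087500, 10393), Rational(6393, 2)), Rational(1, 2)) = Pow(Rational(-2956273732551, 20786), Rational(1, 2)) = Mul(Rational(1, 20786), I, Pow(61449105804805086, Rational(1, 2)))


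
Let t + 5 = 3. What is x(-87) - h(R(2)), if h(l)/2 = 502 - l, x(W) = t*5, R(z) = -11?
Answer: -1036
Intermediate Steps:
t = -2 (t = -5 + 3 = -2)
x(W) = -10 (x(W) = -2*5 = -10)
h(l) = 1004 - 2*l (h(l) = 2*(502 - l) = 1004 - 2*l)
x(-87) - h(R(2)) = -10 - (1004 - 2*(-11)) = -10 - (1004 + 22) = -10 - 1*1026 = -10 - 1026 = -1036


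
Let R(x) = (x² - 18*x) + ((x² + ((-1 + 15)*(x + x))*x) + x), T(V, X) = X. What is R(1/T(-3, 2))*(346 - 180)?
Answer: -166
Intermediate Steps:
R(x) = -17*x + 30*x² (R(x) = (x² - 18*x) + ((x² + (14*(2*x))*x) + x) = (x² - 18*x) + ((x² + (28*x)*x) + x) = (x² - 18*x) + ((x² + 28*x²) + x) = (x² - 18*x) + (29*x² + x) = (x² - 18*x) + (x + 29*x²) = -17*x + 30*x²)
R(1/T(-3, 2))*(346 - 180) = ((-17 + 30/2)/2)*(346 - 180) = ((-17 + 30*(½))/2)*166 = ((-17 + 15)/2)*166 = ((½)*(-2))*166 = -1*166 = -166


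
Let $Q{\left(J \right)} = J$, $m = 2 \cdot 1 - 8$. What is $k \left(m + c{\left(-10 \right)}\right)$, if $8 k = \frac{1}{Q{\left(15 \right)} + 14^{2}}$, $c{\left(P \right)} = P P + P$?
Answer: $\frac{21}{422} \approx 0.049763$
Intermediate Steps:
$m = -6$ ($m = 2 - 8 = -6$)
$c{\left(P \right)} = P + P^{2}$ ($c{\left(P \right)} = P^{2} + P = P + P^{2}$)
$k = \frac{1}{1688}$ ($k = \frac{1}{8 \left(15 + 14^{2}\right)} = \frac{1}{8 \left(15 + 196\right)} = \frac{1}{8 \cdot 211} = \frac{1}{8} \cdot \frac{1}{211} = \frac{1}{1688} \approx 0.00059242$)
$k \left(m + c{\left(-10 \right)}\right) = \frac{-6 - 10 \left(1 - 10\right)}{1688} = \frac{-6 - -90}{1688} = \frac{-6 + 90}{1688} = \frac{1}{1688} \cdot 84 = \frac{21}{422}$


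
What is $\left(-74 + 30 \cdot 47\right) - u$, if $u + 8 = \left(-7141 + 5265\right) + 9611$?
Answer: $-6391$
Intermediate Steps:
$u = 7727$ ($u = -8 + \left(\left(-7141 + 5265\right) + 9611\right) = -8 + \left(-1876 + 9611\right) = -8 + 7735 = 7727$)
$\left(-74 + 30 \cdot 47\right) - u = \left(-74 + 30 \cdot 47\right) - 7727 = \left(-74 + 1410\right) - 7727 = 1336 - 7727 = -6391$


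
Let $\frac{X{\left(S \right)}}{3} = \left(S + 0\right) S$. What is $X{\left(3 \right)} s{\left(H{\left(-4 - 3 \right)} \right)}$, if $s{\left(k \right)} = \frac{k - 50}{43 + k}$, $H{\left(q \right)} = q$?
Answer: $- \frac{171}{4} \approx -42.75$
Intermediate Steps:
$X{\left(S \right)} = 3 S^{2}$ ($X{\left(S \right)} = 3 \left(S + 0\right) S = 3 S S = 3 S^{2}$)
$s{\left(k \right)} = \frac{-50 + k}{43 + k}$
$X{\left(3 \right)} s{\left(H{\left(-4 - 3 \right)} \right)} = 3 \cdot 3^{2} \frac{-50 - 7}{43 - 7} = 3 \cdot 9 \frac{-50 - 7}{43 - 7} = 27 \cdot \frac{1}{36} \left(-57\right) = 27 \left(- \frac{19}{12}\right) = - \frac{171}{4}$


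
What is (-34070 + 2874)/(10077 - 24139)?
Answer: 15598/7031 ≈ 2.2185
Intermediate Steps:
(-34070 + 2874)/(10077 - 24139) = -31196/(-14062) = -31196*(-1/14062) = 15598/7031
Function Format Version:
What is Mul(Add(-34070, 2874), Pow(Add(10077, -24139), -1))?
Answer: Rational(15598, 7031) ≈ 2.2185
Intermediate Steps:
Mul(Add(-34070, 2874), Pow(Add(10077, -24139), -1)) = Mul(-31196, Pow(-14062, -1)) = Mul(-31196, Rational(-1, 14062)) = Rational(15598, 7031)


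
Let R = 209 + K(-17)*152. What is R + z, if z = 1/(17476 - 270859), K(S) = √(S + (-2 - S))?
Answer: 52957046/253383 + 152*I*√2 ≈ 209.0 + 214.96*I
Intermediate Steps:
K(S) = I*√2 (K(S) = √(-2) = I*√2)
R = 209 + 152*I*√2 (R = 209 + (I*√2)*152 = 209 + 152*I*√2 ≈ 209.0 + 214.96*I)
z = -1/253383 (z = 1/(-253383) = -1/253383 ≈ -3.9466e-6)
R + z = (209 + 152*I*√2) - 1/253383 = 52957046/253383 + 152*I*√2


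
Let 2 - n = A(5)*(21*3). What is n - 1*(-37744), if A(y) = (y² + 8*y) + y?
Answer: 33336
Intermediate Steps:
A(y) = y² + 9*y
n = -4408 (n = 2 - 5*(9 + 5)*21*3 = 2 - 5*14*63 = 2 - 70*63 = 2 - 1*4410 = 2 - 4410 = -4408)
n - 1*(-37744) = -4408 - 1*(-37744) = -4408 + 37744 = 33336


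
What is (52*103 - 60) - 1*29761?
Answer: -24465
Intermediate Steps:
(52*103 - 60) - 1*29761 = (5356 - 60) - 29761 = 5296 - 29761 = -24465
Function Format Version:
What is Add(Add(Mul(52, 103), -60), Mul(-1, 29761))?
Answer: -24465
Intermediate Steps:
Add(Add(Mul(52, 103), -60), Mul(-1, 29761)) = Add(Add(5356, -60), -29761) = Add(5296, -29761) = -24465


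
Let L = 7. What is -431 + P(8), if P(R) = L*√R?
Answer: -431 + 14*√2 ≈ -411.20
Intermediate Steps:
P(R) = 7*√R
-431 + P(8) = -431 + 7*√8 = -431 + 7*(2*√2) = -431 + 14*√2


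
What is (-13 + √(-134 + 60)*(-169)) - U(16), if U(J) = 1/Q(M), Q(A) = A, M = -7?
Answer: -90/7 - 169*I*√74 ≈ -12.857 - 1453.8*I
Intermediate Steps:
U(J) = -⅐ (U(J) = 1/(-7) = -⅐)
(-13 + √(-134 + 60)*(-169)) - U(16) = (-13 + √(-134 + 60)*(-169)) - 1*(-⅐) = (-13 + √(-74)*(-169)) + ⅐ = (-13 + (I*√74)*(-169)) + ⅐ = (-13 - 169*I*√74) + ⅐ = -90/7 - 169*I*√74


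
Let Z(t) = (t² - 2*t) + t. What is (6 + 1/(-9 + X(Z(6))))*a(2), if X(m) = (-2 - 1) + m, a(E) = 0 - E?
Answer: -109/9 ≈ -12.111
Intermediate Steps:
Z(t) = t² - t
a(E) = -E
X(m) = -3 + m
(6 + 1/(-9 + X(Z(6))))*a(2) = (6 + 1/(-9 + (-3 + 6*(-1 + 6))))*(-1*2) = (6 + 1/(-9 + (-3 + 6*5)))*(-2) = (6 + 1/(-9 + (-3 + 30)))*(-2) = (6 + 1/(-9 + 27))*(-2) = (6 + 1/18)*(-2) = (109/18)*(-2) = -109/9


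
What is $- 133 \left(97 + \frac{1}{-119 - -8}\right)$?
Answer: $- \frac{1431878}{111} \approx -12900.0$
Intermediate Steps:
$- 133 \left(97 + \frac{1}{-119 - -8}\right) = - 133 \left(97 + \frac{1}{-119 + \left(-4 + 12\right)}\right) = - 133 \left(97 + \frac{1}{-119 + 8}\right) = - 133 \left(97 + \frac{1}{-111}\right) = - 133 \left(97 - \frac{1}{111}\right) = \left(-133\right) \frac{10766}{111} = - \frac{1431878}{111}$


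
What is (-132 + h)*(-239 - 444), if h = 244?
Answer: -76496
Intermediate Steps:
(-132 + h)*(-239 - 444) = (-132 + 244)*(-239 - 444) = 112*(-683) = -76496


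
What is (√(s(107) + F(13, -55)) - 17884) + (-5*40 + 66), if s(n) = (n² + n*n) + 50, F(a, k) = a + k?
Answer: -18018 + √22906 ≈ -17867.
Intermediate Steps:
s(n) = 50 + 2*n² (s(n) = (n² + n²) + 50 = 2*n² + 50 = 50 + 2*n²)
(√(s(107) + F(13, -55)) - 17884) + (-5*40 + 66) = (√((50 + 2*107²) + (13 - 55)) - 17884) + (-5*40 + 66) = (√((50 + 2*11449) - 42) - 17884) + (-200 + 66) = (√((50 + 22898) - 42) - 17884) - 134 = (√(22948 - 42) - 17884) - 134 = (√22906 - 17884) - 134 = (-17884 + √22906) - 134 = -18018 + √22906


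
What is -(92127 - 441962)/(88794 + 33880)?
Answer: 349835/122674 ≈ 2.8517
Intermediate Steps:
-(92127 - 441962)/(88794 + 33880) = -(-349835)/122674 = -1*(-349835/122674) = 349835/122674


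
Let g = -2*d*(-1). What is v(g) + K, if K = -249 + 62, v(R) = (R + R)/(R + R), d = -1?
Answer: -186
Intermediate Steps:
g = -2 (g = -2*(-1)*(-1) = 2*(-1) = -2)
v(R) = 1 (v(R) = (2*R)/((2*R)) = (2*R)*(1/(2*R)) = 1)
K = -187
v(g) + K = 1 - 187 = -186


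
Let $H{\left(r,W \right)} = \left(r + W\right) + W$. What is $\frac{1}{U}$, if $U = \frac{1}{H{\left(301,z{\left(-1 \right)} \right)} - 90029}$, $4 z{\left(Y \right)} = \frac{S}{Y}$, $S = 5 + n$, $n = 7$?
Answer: $-89734$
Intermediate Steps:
$S = 12$ ($S = 5 + 7 = 12$)
$z{\left(Y \right)} = \frac{3}{Y}$ ($z{\left(Y \right)} = \frac{12 \frac{1}{Y}}{4} = \frac{3}{Y}$)
$H{\left(r,W \right)} = r + 2 W$ ($H{\left(r,W \right)} = \left(W + r\right) + W = r + 2 W$)
$U = - \frac{1}{89734}$ ($U = \frac{1}{\left(301 + 2 \frac{3}{-1}\right) - 90029} = \frac{1}{\left(301 + 2 \cdot 3 \left(-1\right)\right) - 90029} = \frac{1}{\left(301 + 2 \left(-3\right)\right) - 90029} = \frac{1}{\left(301 - 6\right) - 90029} = \frac{1}{295 - 90029} = \frac{1}{-89734} = - \frac{1}{89734} \approx -1.1144 \cdot 10^{-5}$)
$\frac{1}{U} = \frac{1}{- \frac{1}{89734}} = -89734$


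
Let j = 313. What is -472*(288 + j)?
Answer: -283672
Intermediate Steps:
-472*(288 + j) = -472*(288 + 313) = -472*601 = -283672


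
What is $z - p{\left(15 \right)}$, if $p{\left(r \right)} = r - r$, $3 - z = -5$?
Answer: $8$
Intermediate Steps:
$z = 8$ ($z = 3 - -5 = 3 + 5 = 8$)
$p{\left(r \right)} = 0$
$z - p{\left(15 \right)} = 8 - 0 = 8 + 0 = 8$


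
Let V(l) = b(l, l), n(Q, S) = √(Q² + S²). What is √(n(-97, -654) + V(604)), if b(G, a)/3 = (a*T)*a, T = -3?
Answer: √(-3283344 + 5*√17485) ≈ 1811.8*I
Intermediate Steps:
b(G, a) = -9*a² (b(G, a) = 3*((a*(-3))*a) = 3*((-3*a)*a) = 3*(-3*a²) = -9*a²)
V(l) = -9*l²
√(n(-97, -654) + V(604)) = √(√((-97)² + (-654)²) - 9*604²) = √(√(9409 + 427716) - 9*364816) = √(√437125 - 3283344) = √(5*√17485 - 3283344) = √(-3283344 + 5*√17485)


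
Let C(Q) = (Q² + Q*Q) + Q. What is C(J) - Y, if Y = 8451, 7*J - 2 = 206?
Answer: -326115/49 ≈ -6655.4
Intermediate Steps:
J = 208/7 (J = 2/7 + (⅐)*206 = 2/7 + 206/7 = 208/7 ≈ 29.714)
C(Q) = Q + 2*Q² (C(Q) = (Q² + Q²) + Q = 2*Q² + Q = Q + 2*Q²)
C(J) - Y = 208*(1 + 2*(208/7))/7 - 1*8451 = 208*(1 + 416/7)/7 - 8451 = (208/7)*(423/7) - 8451 = 87984/49 - 8451 = -326115/49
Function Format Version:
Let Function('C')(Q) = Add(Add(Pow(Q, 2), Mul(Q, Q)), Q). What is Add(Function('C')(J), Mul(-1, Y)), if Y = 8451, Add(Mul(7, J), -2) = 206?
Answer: Rational(-326115, 49) ≈ -6655.4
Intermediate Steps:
J = Rational(208, 7) (J = Add(Rational(2, 7), Mul(Rational(1, 7), 206)) = Add(Rational(2, 7), Rational(206, 7)) = Rational(208, 7) ≈ 29.714)
Function('C')(Q) = Add(Q, Mul(2, Pow(Q, 2))) (Function('C')(Q) = Add(Add(Pow(Q, 2), Pow(Q, 2)), Q) = Add(Mul(2, Pow(Q, 2)), Q) = Add(Q, Mul(2, Pow(Q, 2))))
Add(Function('C')(J), Mul(-1, Y)) = Add(Mul(Rational(208, 7), Add(1, Mul(2, Rational(208, 7)))), Mul(-1, 8451)) = Add(Mul(Rational(208, 7), Add(1, Rational(416, 7))), -8451) = Add(Mul(Rational(208, 7), Rational(423, 7)), -8451) = Add(Rational(87984, 49), -8451) = Rational(-326115, 49)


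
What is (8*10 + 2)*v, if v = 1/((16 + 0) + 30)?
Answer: 41/23 ≈ 1.7826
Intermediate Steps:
v = 1/46 (v = 1/(16 + 30) = 1/46 ≈ 0.021739)
(8*10 + 2)*v = (8*10 + 2)*(1/46) = (80 + 2)*(1/46) = 82*(1/46) = 41/23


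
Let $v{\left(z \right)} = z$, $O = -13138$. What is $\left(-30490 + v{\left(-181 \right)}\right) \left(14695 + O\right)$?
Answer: $-47754747$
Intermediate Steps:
$\left(-30490 + v{\left(-181 \right)}\right) \left(14695 + O\right) = \left(-30490 - 181\right) \left(14695 - 13138\right) = \left(-30671\right) 1557 = -47754747$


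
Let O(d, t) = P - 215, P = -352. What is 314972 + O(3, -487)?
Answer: 314405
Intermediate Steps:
O(d, t) = -567 (O(d, t) = -352 - 215 = -567)
314972 + O(3, -487) = 314972 - 567 = 314405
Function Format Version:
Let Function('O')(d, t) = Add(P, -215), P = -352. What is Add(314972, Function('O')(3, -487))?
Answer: 314405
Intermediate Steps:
Function('O')(d, t) = -567 (Function('O')(d, t) = Add(-352, -215) = -567)
Add(314972, Function('O')(3, -487)) = Add(314972, -567) = 314405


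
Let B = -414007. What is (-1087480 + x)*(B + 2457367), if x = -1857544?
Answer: -6017744240640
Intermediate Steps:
(-1087480 + x)*(B + 2457367) = (-1087480 - 1857544)*(-414007 + 2457367) = -2945024*2043360 = -6017744240640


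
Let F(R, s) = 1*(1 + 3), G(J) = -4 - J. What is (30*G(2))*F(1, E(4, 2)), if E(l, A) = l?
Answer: -720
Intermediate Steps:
F(R, s) = 4 (F(R, s) = 1*4 = 4)
(30*G(2))*F(1, E(4, 2)) = (30*(-4 - 1*2))*4 = (30*(-4 - 2))*4 = (30*(-6))*4 = -180*4 = -720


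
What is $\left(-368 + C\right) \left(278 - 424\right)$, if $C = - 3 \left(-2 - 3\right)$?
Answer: $51538$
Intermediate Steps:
$C = 15$ ($C = \left(-3\right) \left(-5\right) = 15$)
$\left(-368 + C\right) \left(278 - 424\right) = \left(-368 + 15\right) \left(278 - 424\right) = \left(-353\right) \left(-146\right) = 51538$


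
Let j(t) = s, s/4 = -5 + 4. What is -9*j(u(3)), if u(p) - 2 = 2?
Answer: 36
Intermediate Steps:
u(p) = 4 (u(p) = 2 + 2 = 4)
s = -4 (s = 4*(-5 + 4) = 4*(-1) = -4)
j(t) = -4
-9*j(u(3)) = -9*(-4) = 36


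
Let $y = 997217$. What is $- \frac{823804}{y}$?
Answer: $- \frac{823804}{997217} \approx -0.8261$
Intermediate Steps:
$- \frac{823804}{y} = - \frac{823804}{997217}$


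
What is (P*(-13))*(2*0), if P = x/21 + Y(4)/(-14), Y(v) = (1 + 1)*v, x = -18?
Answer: 0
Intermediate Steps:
Y(v) = 2*v
P = -10/7 (P = -18/21 + (2*4)/(-14) = -18*1/21 + 8*(-1/14) = -6/7 - 4/7 = -10/7 ≈ -1.4286)
(P*(-13))*(2*0) = (-10/7*(-13))*(2*0) = (130/7)*0 = 0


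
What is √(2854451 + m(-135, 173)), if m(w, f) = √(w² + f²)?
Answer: √(2854451 + √48154) ≈ 1689.6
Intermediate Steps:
m(w, f) = √(f² + w²)
√(2854451 + m(-135, 173)) = √(2854451 + √(173² + (-135)²)) = √(2854451 + √(29929 + 18225)) = √(2854451 + √48154)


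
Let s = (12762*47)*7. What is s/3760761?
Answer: 1399566/1253587 ≈ 1.1164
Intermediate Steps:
s = 4198698 (s = 599814*7 = 4198698)
s/3760761 = 4198698/3760761 = 4198698*(1/3760761) = 1399566/1253587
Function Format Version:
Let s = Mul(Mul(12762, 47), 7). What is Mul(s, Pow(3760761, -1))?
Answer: Rational(1399566, 1253587) ≈ 1.1164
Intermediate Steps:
s = 4198698 (s = Mul(599814, 7) = 4198698)
Mul(s, Pow(3760761, -1)) = Mul(4198698, Pow(3760761, -1)) = Mul(4198698, Rational(1, 3760761)) = Rational(1399566, 1253587)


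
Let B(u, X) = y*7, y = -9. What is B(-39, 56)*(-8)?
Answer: 504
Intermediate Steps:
B(u, X) = -63 (B(u, X) = -9*7 = -63)
B(-39, 56)*(-8) = -63*(-8) = 504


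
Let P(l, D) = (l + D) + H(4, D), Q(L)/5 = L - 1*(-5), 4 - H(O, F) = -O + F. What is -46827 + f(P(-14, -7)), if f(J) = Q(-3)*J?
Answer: -46887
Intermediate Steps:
H(O, F) = 4 + O - F (H(O, F) = 4 - (-O + F) = 4 - (F - O) = 4 + (O - F) = 4 + O - F)
Q(L) = 25 + 5*L (Q(L) = 5*(L - 1*(-5)) = 5*(L + 5) = 5*(5 + L) = 25 + 5*L)
P(l, D) = 8 + l (P(l, D) = (l + D) + (4 + 4 - D) = (D + l) + (8 - D) = 8 + l)
f(J) = 10*J (f(J) = (25 + 5*(-3))*J = (25 - 15)*J = 10*J)
-46827 + f(P(-14, -7)) = -46827 + 10*(8 - 14) = -46827 + 10*(-6) = -46827 - 60 = -46887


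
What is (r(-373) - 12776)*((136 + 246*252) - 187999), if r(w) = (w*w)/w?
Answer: 1655077779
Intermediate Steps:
r(w) = w (r(w) = w**2/w = w)
(r(-373) - 12776)*((136 + 246*252) - 187999) = (-373 - 12776)*((136 + 246*252) - 187999) = -13149*((136 + 61992) - 187999) = -13149*(62128 - 187999) = -13149*(-125871) = 1655077779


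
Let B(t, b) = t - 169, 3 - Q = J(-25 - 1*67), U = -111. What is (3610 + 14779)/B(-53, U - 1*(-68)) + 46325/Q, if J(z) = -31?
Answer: 3839/3 ≈ 1279.7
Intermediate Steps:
Q = 34 (Q = 3 - 1*(-31) = 3 + 31 = 34)
B(t, b) = -169 + t
(3610 + 14779)/B(-53, U - 1*(-68)) + 46325/Q = (3610 + 14779)/(-169 - 53) + 46325/34 = 18389/(-222) + 46325*(1/34) = 18389*(-1/222) + 2725/2 = -497/6 + 2725/2 = 3839/3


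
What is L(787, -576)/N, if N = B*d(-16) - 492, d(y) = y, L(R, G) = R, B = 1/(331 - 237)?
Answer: -36989/23132 ≈ -1.5990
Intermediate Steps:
B = 1/94 ≈ 0.010638
N = -23132/47 (N = (1/94)*(-16) - 492 = -8/47 - 492 = -23132/47 ≈ -492.17)
L(787, -576)/N = 787/(-23132/47) = 787*(-47/23132) = -36989/23132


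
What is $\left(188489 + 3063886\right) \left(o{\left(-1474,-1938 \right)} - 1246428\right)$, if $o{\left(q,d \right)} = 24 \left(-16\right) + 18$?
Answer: $-4055041635750$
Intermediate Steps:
$o{\left(q,d \right)} = -366$ ($o{\left(q,d \right)} = -384 + 18 = -366$)
$\left(188489 + 3063886\right) \left(o{\left(-1474,-1938 \right)} - 1246428\right) = \left(188489 + 3063886\right) \left(-366 - 1246428\right) = 3252375 \left(-1246794\right) = -4055041635750$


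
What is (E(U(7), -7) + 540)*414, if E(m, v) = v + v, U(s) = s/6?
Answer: 217764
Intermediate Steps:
U(s) = s/6 (U(s) = s*(1/6) = s/6)
E(m, v) = 2*v
(E(U(7), -7) + 540)*414 = (2*(-7) + 540)*414 = (-14 + 540)*414 = 526*414 = 217764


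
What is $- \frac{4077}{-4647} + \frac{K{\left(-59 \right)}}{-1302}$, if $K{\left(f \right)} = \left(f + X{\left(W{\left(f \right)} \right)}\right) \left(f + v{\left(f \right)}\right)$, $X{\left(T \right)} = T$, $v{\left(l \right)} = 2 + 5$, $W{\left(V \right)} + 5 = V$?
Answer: $- \frac{1356331}{336133} \approx -4.0351$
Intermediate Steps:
$W{\left(V \right)} = -5 + V$
$v{\left(l \right)} = 7$
$K{\left(f \right)} = \left(-5 + 2 f\right) \left(7 + f\right)$ ($K{\left(f \right)} = \left(f + \left(-5 + f\right)\right) \left(f + 7\right) = \left(-5 + 2 f\right) \left(7 + f\right)$)
$- \frac{4077}{-4647} + \frac{K{\left(-59 \right)}}{-1302} = - \frac{4077}{-4647} + \frac{-35 + 2 \left(-59\right)^{2} + 9 \left(-59\right)}{-1302} = \left(-4077\right) \left(- \frac{1}{4647}\right) + \left(-35 + 2 \cdot 3481 - 531\right) \left(- \frac{1}{1302}\right) = \frac{1359}{1549} + \left(-35 + 6962 - 531\right) \left(- \frac{1}{1302}\right) = \frac{1359}{1549} + 6396 \left(- \frac{1}{1302}\right) = \frac{1359}{1549} - \frac{1066}{217} = - \frac{1356331}{336133}$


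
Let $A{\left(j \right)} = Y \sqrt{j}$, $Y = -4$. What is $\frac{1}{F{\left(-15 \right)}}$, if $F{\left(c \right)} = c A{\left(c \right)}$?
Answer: $- \frac{i \sqrt{15}}{900} \approx - 0.0043033 i$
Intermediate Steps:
$A{\left(j \right)} = - 4 \sqrt{j}$
$F{\left(c \right)} = - 4 c^{\frac{3}{2}}$ ($F{\left(c \right)} = c \left(- 4 \sqrt{c}\right) = - 4 c^{\frac{3}{2}}$)
$\frac{1}{F{\left(-15 \right)}} = \frac{1}{\left(-4\right) \left(-15\right)^{\frac{3}{2}}} = \frac{1}{\left(-4\right) \left(- 15 i \sqrt{15}\right)} = \frac{1}{60 i \sqrt{15}} = - \frac{i \sqrt{15}}{900}$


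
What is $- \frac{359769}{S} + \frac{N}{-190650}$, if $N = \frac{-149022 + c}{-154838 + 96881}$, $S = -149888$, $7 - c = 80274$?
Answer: $\frac{1987616967678409}{828093881635200} \approx 2.4002$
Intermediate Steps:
$c = -80267$ ($c = 7 - 80274 = -80267$)
$N = \frac{229289}{57957}$ ($N = \frac{-149022 - 80267}{-154838 + 96881} = - \frac{229289}{-57957} = \left(-229289\right) \left(- \frac{1}{57957}\right) = \frac{229289}{57957} \approx 3.9562$)
$- \frac{359769}{S} + \frac{N}{-190650} = - \frac{359769}{-149888} + \frac{229289}{57957 \left(-190650\right)} = \left(-359769\right) \left(- \frac{1}{149888}\right) + \frac{229289}{57957} \left(- \frac{1}{190650}\right) = \frac{359769}{149888} - \frac{229289}{11049502050} = \frac{1987616967678409}{828093881635200}$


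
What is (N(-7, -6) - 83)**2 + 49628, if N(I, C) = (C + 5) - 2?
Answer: 57024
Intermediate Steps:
N(I, C) = 3 + C (N(I, C) = (5 + C) - 2 = 3 + C)
(N(-7, -6) - 83)**2 + 49628 = ((3 - 6) - 83)**2 + 49628 = (-3 - 83)**2 + 49628 = (-86)**2 + 49628 = 7396 + 49628 = 57024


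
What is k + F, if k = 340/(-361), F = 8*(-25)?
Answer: -72540/361 ≈ -200.94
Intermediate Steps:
F = -200
k = -340/361 (k = 340*(-1/361) = -340/361 ≈ -0.94183)
k + F = -340/361 - 200 = -72540/361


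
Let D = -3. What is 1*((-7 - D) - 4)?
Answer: -8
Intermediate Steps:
1*((-7 - D) - 4) = 1*((-7 - 1*(-3)) - 4) = 1*((-7 + 3) - 4) = 1*(-4 - 4) = 1*(-8) = -8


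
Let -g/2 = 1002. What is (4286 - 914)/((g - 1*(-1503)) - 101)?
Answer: -1686/301 ≈ -5.6013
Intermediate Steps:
g = -2004 (g = -2*1002 = -2004)
(4286 - 914)/((g - 1*(-1503)) - 101) = (4286 - 914)/((-2004 - 1*(-1503)) - 101) = 3372/((-2004 + 1503) - 101) = 3372/(-501 - 101) = 3372/(-602) = 3372*(-1/602) = -1686/301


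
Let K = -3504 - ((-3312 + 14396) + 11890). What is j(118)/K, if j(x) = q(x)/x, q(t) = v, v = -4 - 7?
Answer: 11/3124404 ≈ 3.5207e-6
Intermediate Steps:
v = -11
q(t) = -11
j(x) = -11/x
K = -26478 (K = -3504 - (11084 + 11890) = -3504 - 1*22974 = -3504 - 22974 = -26478)
j(118)/K = -11/118/(-26478) = -11*1/118*(-1/26478) = -11/118*(-1/26478) = 11/3124404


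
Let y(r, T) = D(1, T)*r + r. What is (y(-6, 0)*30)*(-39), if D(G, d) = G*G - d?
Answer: 14040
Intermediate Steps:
D(G, d) = G² - d
y(r, T) = r + r*(1 - T) (y(r, T) = (1² - T)*r + r = (1 - T)*r + r = r*(1 - T) + r = r + r*(1 - T))
(y(-6, 0)*30)*(-39) = (-6*(2 - 1*0)*30)*(-39) = (-6*(2 + 0)*30)*(-39) = (-6*2*30)*(-39) = -12*30*(-39) = -360*(-39) = 14040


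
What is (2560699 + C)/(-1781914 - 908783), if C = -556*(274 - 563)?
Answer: -2721383/2690697 ≈ -1.0114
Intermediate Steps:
C = 160684 (C = -556*(-289) = 160684)
(2560699 + C)/(-1781914 - 908783) = (2560699 + 160684)/(-1781914 - 908783) = 2721383/(-2690697) = 2721383*(-1/2690697) = -2721383/2690697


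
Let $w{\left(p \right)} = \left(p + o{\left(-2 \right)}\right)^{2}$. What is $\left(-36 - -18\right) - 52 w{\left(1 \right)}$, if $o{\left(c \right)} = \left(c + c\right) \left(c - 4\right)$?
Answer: $-32518$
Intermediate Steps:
$o{\left(c \right)} = 2 c \left(-4 + c\right)$
$w{\left(p \right)} = \left(24 + p\right)^{2}$ ($w{\left(p \right)} = \left(p + 2 \left(-2\right) \left(-4 - 2\right)\right)^{2} = \left(p + 2 \left(-2\right) \left(-6\right)\right)^{2} = \left(p + 24\right)^{2} = \left(24 + p\right)^{2}$)
$\left(-36 - -18\right) - 52 w{\left(1 \right)} = \left(-36 - -18\right) - 52 \left(24 + 1\right)^{2} = \left(-36 + 18\right) - 52 \cdot 25^{2} = -18 - 32500 = -32518$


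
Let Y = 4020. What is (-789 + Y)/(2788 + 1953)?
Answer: 3231/4741 ≈ 0.68150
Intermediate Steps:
(-789 + Y)/(2788 + 1953) = (-789 + 4020)/(2788 + 1953) = 3231/4741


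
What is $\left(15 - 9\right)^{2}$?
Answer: $36$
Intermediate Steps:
$\left(15 - 9\right)^{2} = 6^{2} = 36$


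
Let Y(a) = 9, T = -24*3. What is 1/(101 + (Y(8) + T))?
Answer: 1/38 ≈ 0.026316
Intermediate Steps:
T = -72
1/(101 + (Y(8) + T)) = 1/(101 + (9 - 72)) = 1/(101 - 63) = 1/38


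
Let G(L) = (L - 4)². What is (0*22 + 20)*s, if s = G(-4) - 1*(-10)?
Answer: 1480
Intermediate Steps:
G(L) = (-4 + L)²
s = 74 (s = (-4 - 4)² - 1*(-10) = (-8)² + 10 = 64 + 10 = 74)
(0*22 + 20)*s = (0*22 + 20)*74 = (0 + 20)*74 = 20*74 = 1480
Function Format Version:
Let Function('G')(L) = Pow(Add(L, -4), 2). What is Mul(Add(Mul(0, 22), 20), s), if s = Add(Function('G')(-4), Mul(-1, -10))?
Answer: 1480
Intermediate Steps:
Function('G')(L) = Pow(Add(-4, L), 2)
s = 74 (s = Add(Pow(Add(-4, -4), 2), Mul(-1, -10)) = Add(Pow(-8, 2), 10) = Add(64, 10) = 74)
Mul(Add(Mul(0, 22), 20), s) = Mul(Add(Mul(0, 22), 20), 74) = Mul(Add(0, 20), 74) = Mul(20, 74) = 1480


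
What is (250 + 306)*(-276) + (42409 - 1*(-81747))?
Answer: -29300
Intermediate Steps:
(250 + 306)*(-276) + (42409 - 1*(-81747)) = 556*(-276) + (42409 + 81747) = -153456 + 124156 = -29300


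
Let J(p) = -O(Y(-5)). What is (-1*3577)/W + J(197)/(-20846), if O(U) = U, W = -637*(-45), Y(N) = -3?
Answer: -1523513/12194910 ≈ -0.12493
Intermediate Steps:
W = 28665
J(p) = 3 (J(p) = -1*(-3) = 3)
(-1*3577)/W + J(197)/(-20846) = -1*3577/28665 + 3/(-20846) = -3577*1/28665 + 3*(-1/20846) = -73/585 - 3/20846 = -1523513/12194910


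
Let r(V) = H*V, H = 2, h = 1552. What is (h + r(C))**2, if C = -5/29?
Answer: 2024820004/841 ≈ 2.4076e+6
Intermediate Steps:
C = -5/29 (C = -5*1/29 = -5/29 ≈ -0.17241)
r(V) = 2*V
(h + r(C))**2 = (1552 + 2*(-5/29))**2 = (1552 - 10/29)**2 = (44998/29)**2 = 2024820004/841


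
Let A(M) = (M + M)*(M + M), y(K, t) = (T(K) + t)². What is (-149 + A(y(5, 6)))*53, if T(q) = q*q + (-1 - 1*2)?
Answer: 130299175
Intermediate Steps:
T(q) = -3 + q² (T(q) = q² + (-1 - 2) = q² - 3 = -3 + q²)
y(K, t) = (-3 + t + K²)² (y(K, t) = ((-3 + K²) + t)² = (-3 + t + K²)²)
A(M) = 4*M² (A(M) = (2*M)*(2*M) = 4*M²)
(-149 + A(y(5, 6)))*53 = (-149 + 4*((-3 + 6 + 5²)²)²)*53 = (-149 + 4*((-3 + 6 + 25)²)²)*53 = (-149 + 4*(28²)²)*53 = (-149 + 4*784²)*53 = (-149 + 4*614656)*53 = (-149 + 2458624)*53 = 2458475*53 = 130299175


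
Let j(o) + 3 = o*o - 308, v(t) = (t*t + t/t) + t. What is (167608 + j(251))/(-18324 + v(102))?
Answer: -230298/7817 ≈ -29.461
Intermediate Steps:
v(t) = 1 + t + t² (v(t) = (t² + 1) + t = (1 + t²) + t = 1 + t + t²)
j(o) = -311 + o² (j(o) = -3 + (o*o - 308) = -3 + (o² - 308) = -3 + (-308 + o²) = -311 + o²)
(167608 + j(251))/(-18324 + v(102)) = (167608 + (-311 + 251²))/(-18324 + (1 + 102 + 102²)) = (167608 + (-311 + 63001))/(-18324 + (1 + 102 + 10404)) = (167608 + 62690)/(-18324 + 10507) = 230298/(-7817) = 230298*(-1/7817) = -230298/7817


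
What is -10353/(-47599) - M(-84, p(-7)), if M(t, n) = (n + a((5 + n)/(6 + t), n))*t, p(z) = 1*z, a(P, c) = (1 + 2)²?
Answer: 8006985/47599 ≈ 168.22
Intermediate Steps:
a(P, c) = 9 (a(P, c) = 3² = 9)
p(z) = z
M(t, n) = t*(9 + n) (M(t, n) = (n + 9)*t = (9 + n)*t = t*(9 + n))
-10353/(-47599) - M(-84, p(-7)) = -10353/(-47599) - (-84)*(9 - 7) = -10353*(-1/47599) - (-84)*2 = 10353/47599 - 1*(-168) = 10353/47599 + 168 = 8006985/47599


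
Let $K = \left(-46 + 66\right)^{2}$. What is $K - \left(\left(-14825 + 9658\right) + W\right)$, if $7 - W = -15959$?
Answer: $-10399$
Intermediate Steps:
$W = 15966$ ($W = 7 - -15959 = 7 + 15959 = 15966$)
$K = 400$ ($K = 20^{2} = 400$)
$K - \left(\left(-14825 + 9658\right) + W\right) = 400 - \left(\left(-14825 + 9658\right) + 15966\right) = 400 - \left(-5167 + 15966\right) = 400 - 10799 = -10399$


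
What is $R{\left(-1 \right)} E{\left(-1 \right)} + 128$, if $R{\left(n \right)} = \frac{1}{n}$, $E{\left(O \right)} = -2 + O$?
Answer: $131$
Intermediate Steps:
$R{\left(-1 \right)} E{\left(-1 \right)} + 128 = \frac{-2 - 1}{-1} + 128 = \left(-1\right) \left(-3\right) + 128 = 3 + 128 = 131$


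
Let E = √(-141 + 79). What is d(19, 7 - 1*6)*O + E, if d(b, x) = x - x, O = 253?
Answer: I*√62 ≈ 7.874*I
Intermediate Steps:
d(b, x) = 0
E = I*√62 (E = √(-62) = I*√62 ≈ 7.874*I)
d(19, 7 - 1*6)*O + E = 0*253 + I*√62 = 0 + I*√62 = I*√62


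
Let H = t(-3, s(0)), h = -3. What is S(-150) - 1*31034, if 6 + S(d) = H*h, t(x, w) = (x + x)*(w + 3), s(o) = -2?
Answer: -31022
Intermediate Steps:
t(x, w) = 2*x*(3 + w) (t(x, w) = (2*x)*(3 + w) = 2*x*(3 + w))
H = -6 (H = 2*(-3)*(3 - 2) = 2*(-3)*1 = -6)
S(d) = 12 (S(d) = -6 - 6*(-3) = -6 + 18 = 12)
S(-150) - 1*31034 = 12 - 1*31034 = 12 - 31034 = -31022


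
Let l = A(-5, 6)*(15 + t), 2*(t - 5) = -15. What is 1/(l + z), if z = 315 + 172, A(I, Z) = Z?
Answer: 1/562 ≈ 0.0017794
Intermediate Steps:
t = -5/2 (t = 5 + (½)*(-15) = 5 - 15/2 = -5/2 ≈ -2.5000)
z = 487
l = 75 (l = 6*(15 - 5/2) = 6*(25/2) = 75)
1/(l + z) = 1/(75 + 487) = 1/562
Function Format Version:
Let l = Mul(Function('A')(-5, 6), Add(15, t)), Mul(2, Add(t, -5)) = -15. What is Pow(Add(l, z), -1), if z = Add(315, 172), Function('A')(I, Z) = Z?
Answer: Rational(1, 562) ≈ 0.0017794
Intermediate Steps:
t = Rational(-5, 2) (t = Add(5, Mul(Rational(1, 2), -15)) = Add(5, Rational(-15, 2)) = Rational(-5, 2) ≈ -2.5000)
z = 487
l = 75 (l = Mul(6, Add(15, Rational(-5, 2))) = Mul(6, Rational(25, 2)) = 75)
Pow(Add(l, z), -1) = Pow(Add(75, 487), -1) = Pow(562, -1) = Rational(1, 562)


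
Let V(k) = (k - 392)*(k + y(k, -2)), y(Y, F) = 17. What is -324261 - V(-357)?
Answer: -578921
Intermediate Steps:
V(k) = (-392 + k)*(17 + k) (V(k) = (k - 392)*(k + 17) = (-392 + k)*(17 + k))
-324261 - V(-357) = -324261 - (-6664 + (-357)² - 375*(-357)) = -324261 - (-6664 + 127449 + 133875) = -324261 - 1*254660 = -324261 - 254660 = -578921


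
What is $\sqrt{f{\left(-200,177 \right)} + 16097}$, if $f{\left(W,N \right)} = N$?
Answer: $\sqrt{16274} \approx 127.57$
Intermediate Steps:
$\sqrt{f{\left(-200,177 \right)} + 16097} = \sqrt{177 + 16097} = \sqrt{16274}$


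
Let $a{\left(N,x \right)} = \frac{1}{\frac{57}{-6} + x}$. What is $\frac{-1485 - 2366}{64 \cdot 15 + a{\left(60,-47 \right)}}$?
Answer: $- \frac{435163}{108478} \approx -4.0115$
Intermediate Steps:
$a{\left(N,x \right)} = \frac{1}{- \frac{19}{2} + x}$ ($a{\left(N,x \right)} = \frac{1}{57 \left(- \frac{1}{6}\right) + x} = \frac{1}{- \frac{19}{2} + x}$)
$\frac{-1485 - 2366}{64 \cdot 15 + a{\left(60,-47 \right)}} = \frac{-1485 - 2366}{64 \cdot 15 + \frac{2}{-19 + 2 \left(-47\right)}} = - \frac{3851}{960 + \frac{2}{-19 - 94}} = - \frac{3851}{960 + \frac{2}{-113}} = - \frac{3851}{960 + 2 \left(- \frac{1}{113}\right)} = - \frac{3851}{960 - \frac{2}{113}} = - \frac{3851}{\frac{108478}{113}} = \left(-3851\right) \frac{113}{108478} = - \frac{435163}{108478}$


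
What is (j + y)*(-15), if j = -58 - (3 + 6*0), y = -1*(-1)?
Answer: 900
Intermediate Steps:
y = 1
j = -61 (j = -58 - (3 + 0) = -58 - 1*3 = -58 - 3 = -61)
(j + y)*(-15) = (-61 + 1)*(-15) = -60*(-15) = 900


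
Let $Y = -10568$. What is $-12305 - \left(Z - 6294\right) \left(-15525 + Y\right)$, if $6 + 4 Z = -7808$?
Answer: $- \frac{430428645}{2} \approx -2.1521 \cdot 10^{8}$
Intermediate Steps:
$Z = - \frac{3907}{2}$ ($Z = - \frac{3}{2} + \frac{1}{4} \left(-7808\right) = - \frac{3}{2} - 1952 = - \frac{3907}{2} \approx -1953.5$)
$-12305 - \left(Z - 6294\right) \left(-15525 + Y\right) = -12305 - \left(- \frac{3907}{2} - 6294\right) \left(-15525 - 10568\right) = -12305 - \left(- \frac{16495}{2}\right) \left(-26093\right) = -12305 - \frac{430404035}{2} = - \frac{430428645}{2}$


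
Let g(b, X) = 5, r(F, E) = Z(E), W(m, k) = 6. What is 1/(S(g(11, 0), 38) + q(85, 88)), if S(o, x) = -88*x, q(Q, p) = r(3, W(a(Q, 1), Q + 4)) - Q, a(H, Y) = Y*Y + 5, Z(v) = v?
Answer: -1/3423 ≈ -0.00029214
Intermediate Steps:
a(H, Y) = 5 + Y**2 (a(H, Y) = Y**2 + 5 = 5 + Y**2)
r(F, E) = E
q(Q, p) = 6 - Q
1/(S(g(11, 0), 38) + q(85, 88)) = 1/(-88*38 + (6 - 1*85)) = 1/(-3344 + (6 - 85)) = 1/(-3344 - 79) = 1/(-3423) = -1/3423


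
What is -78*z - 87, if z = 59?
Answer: -4689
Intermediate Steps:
-78*z - 87 = -78*59 - 87 = -4602 - 87 = -4689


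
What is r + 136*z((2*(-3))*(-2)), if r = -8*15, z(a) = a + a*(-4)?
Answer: -5016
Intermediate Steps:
z(a) = -3*a (z(a) = a - 4*a = -3*a)
r = -120
r + 136*z((2*(-3))*(-2)) = -120 + 136*(-3*2*(-3)*(-2)) = -120 + 136*(-(-18)*(-2)) = -120 + 136*(-3*12) = -120 + 136*(-36) = -120 - 4896 = -5016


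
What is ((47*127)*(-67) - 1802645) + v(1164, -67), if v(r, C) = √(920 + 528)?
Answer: -2202568 + 2*√362 ≈ -2.2025e+6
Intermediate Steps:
v(r, C) = 2*√362 (v(r, C) = √1448 = 2*√362)
((47*127)*(-67) - 1802645) + v(1164, -67) = ((47*127)*(-67) - 1802645) + 2*√362 = (5969*(-67) - 1802645) + 2*√362 = (-399923 - 1802645) + 2*√362 = -2202568 + 2*√362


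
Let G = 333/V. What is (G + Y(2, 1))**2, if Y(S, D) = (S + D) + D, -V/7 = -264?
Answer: 6630625/379456 ≈ 17.474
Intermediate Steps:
V = 1848 (V = -7*(-264) = 1848)
Y(S, D) = S + 2*D (Y(S, D) = (D + S) + D = S + 2*D)
G = 111/616 (G = 333/1848 = 333*(1/1848) = 111/616 ≈ 0.18019)
(G + Y(2, 1))**2 = (111/616 + (2 + 2*1))**2 = (111/616 + (2 + 2))**2 = (111/616 + 4)**2 = (2575/616)**2 = 6630625/379456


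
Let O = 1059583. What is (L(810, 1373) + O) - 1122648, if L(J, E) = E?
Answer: -61692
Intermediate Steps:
(L(810, 1373) + O) - 1122648 = (1373 + 1059583) - 1122648 = 1060956 - 1122648 = -61692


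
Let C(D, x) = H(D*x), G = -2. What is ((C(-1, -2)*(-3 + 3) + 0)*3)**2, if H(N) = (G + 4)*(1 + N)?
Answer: 0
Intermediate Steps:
H(N) = 2 + 2*N (H(N) = (-2 + 4)*(1 + N) = 2*(1 + N) = 2 + 2*N)
C(D, x) = 2 + 2*D*x (C(D, x) = 2 + 2*(D*x) = 2 + 2*D*x)
((C(-1, -2)*(-3 + 3) + 0)*3)**2 = (((2 + 2*(-1)*(-2))*(-3 + 3) + 0)*3)**2 = (((2 + 4)*0 + 0)*3)**2 = ((6*0 + 0)*3)**2 = ((0 + 0)*3)**2 = (0*3)**2 = 0**2 = 0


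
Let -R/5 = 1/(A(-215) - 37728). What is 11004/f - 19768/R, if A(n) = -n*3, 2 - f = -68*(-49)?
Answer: -81369300418/555 ≈ -1.4661e+8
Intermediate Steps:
f = -3330 (f = 2 - (-68)*(-49) = 2 - 1*3332 = 2 - 3332 = -3330)
A(n) = -3*n
R = 5/37083 (R = -5/(-3*(-215) - 37728) = -5/(645 - 37728) = -5/(-37083) = -5*(-1/37083) = 5/37083 ≈ 0.00013483)
11004/f - 19768/R = 11004/(-3330) - 19768/5/37083 = 11004*(-1/3330) - 19768*37083/5 = -1834/555 - 733056744/5 = -81369300418/555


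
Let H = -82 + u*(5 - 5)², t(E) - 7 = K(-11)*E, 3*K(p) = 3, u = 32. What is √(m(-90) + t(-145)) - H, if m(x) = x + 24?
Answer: 82 + 2*I*√51 ≈ 82.0 + 14.283*I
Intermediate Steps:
K(p) = 1 (K(p) = (⅓)*3 = 1)
t(E) = 7 + E (t(E) = 7 + 1*E = 7 + E)
H = -82 (H = -82 + 32*(5 - 5)² = -82 + 32*0² = -82 + 32*0 = -82 + 0 = -82)
m(x) = 24 + x
√(m(-90) + t(-145)) - H = √((24 - 90) + (7 - 145)) - 1*(-82) = √(-66 - 138) + 82 = √(-204) + 82 = 2*I*√51 + 82 = 82 + 2*I*√51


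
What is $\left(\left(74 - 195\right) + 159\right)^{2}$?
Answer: $1444$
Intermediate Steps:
$\left(\left(74 - 195\right) + 159\right)^{2} = \left(-121 + 159\right)^{2} = 38^{2} = 1444$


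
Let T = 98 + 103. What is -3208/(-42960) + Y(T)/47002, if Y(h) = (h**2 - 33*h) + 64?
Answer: 100262821/126200370 ≈ 0.79447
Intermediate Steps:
T = 201
Y(h) = 64 + h**2 - 33*h
-3208/(-42960) + Y(T)/47002 = -3208/(-42960) + (64 + 201**2 - 33*201)/47002 = -3208*(-1/42960) + (64 + 40401 - 6633)*(1/47002) = 401/5370 + 33832*(1/47002) = 401/5370 + 16916/23501 = 100262821/126200370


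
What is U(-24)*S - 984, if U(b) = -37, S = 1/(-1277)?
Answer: -1256531/1277 ≈ -983.97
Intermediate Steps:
S = -1/1277 ≈ -0.00078308
U(-24)*S - 984 = -37*(-1/1277) - 984 = 37/1277 - 984 = -1256531/1277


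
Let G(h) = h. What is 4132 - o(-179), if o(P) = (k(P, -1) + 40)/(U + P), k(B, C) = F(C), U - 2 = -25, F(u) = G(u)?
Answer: 834703/202 ≈ 4132.2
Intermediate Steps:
F(u) = u
U = -23 (U = 2 - 25 = -23)
k(B, C) = C
o(P) = 39/(-23 + P) (o(P) = (-1 + 40)/(-23 + P) = 39/(-23 + P))
4132 - o(-179) = 4132 - 39/(-23 - 179) = 4132 - 39/(-202) = 4132 - 39*(-1)/202 = 4132 - 1*(-39/202) = 4132 + 39/202 = 834703/202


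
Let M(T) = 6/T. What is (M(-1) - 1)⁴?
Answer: 2401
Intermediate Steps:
(M(-1) - 1)⁴ = (6/(-1) - 1)⁴ = (6*(-1) - 1)⁴ = (-6 - 1)⁴ = (-7)⁴ = 2401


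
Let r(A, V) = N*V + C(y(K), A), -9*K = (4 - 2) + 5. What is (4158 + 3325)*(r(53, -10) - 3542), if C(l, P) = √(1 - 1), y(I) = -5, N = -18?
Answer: -25157846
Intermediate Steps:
K = -7/9 (K = -((4 - 2) + 5)/9 = -(2 + 5)/9 = -⅑*7 = -7/9 ≈ -0.77778)
C(l, P) = 0 (C(l, P) = √0 = 0)
r(A, V) = -18*V (r(A, V) = -18*V + 0 = -18*V)
(4158 + 3325)*(r(53, -10) - 3542) = (4158 + 3325)*(-18*(-10) - 3542) = 7483*(180 - 3542) = 7483*(-3362) = -25157846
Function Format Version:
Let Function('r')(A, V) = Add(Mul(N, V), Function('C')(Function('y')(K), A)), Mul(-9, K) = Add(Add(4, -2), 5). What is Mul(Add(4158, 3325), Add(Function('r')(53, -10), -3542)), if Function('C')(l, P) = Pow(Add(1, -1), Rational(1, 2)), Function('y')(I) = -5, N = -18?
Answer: -25157846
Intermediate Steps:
K = Rational(-7, 9) (K = Mul(Rational(-1, 9), Add(Add(4, -2), 5)) = Mul(Rational(-1, 9), Add(2, 5)) = Mul(Rational(-1, 9), 7) = Rational(-7, 9) ≈ -0.77778)
Function('C')(l, P) = 0 (Function('C')(l, P) = Pow(0, Rational(1, 2)) = 0)
Function('r')(A, V) = Mul(-18, V) (Function('r')(A, V) = Add(Mul(-18, V), 0) = Mul(-18, V))
Mul(Add(4158, 3325), Add(Function('r')(53, -10), -3542)) = Mul(Add(4158, 3325), Add(Mul(-18, -10), -3542)) = Mul(7483, Add(180, -3542)) = Mul(7483, -3362) = -25157846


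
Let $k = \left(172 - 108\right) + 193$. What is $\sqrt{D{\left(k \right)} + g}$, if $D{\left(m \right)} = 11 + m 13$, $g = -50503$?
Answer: $39 i \sqrt{31} \approx 217.14 i$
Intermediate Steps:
$k = 257$ ($k = 64 + 193 = 257$)
$D{\left(m \right)} = 11 + 13 m$
$\sqrt{D{\left(k \right)} + g} = \sqrt{\left(11 + 13 \cdot 257\right) - 50503} = \sqrt{\left(11 + 3341\right) - 50503} = \sqrt{3352 - 50503} = \sqrt{-47151} = 39 i \sqrt{31}$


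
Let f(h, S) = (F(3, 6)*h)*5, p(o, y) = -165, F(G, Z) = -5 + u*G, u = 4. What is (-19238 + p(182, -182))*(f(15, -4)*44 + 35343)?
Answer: -1133969529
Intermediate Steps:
F(G, Z) = -5 + 4*G
f(h, S) = 35*h (f(h, S) = ((-5 + 4*3)*h)*5 = ((-5 + 12)*h)*5 = (7*h)*5 = 35*h)
(-19238 + p(182, -182))*(f(15, -4)*44 + 35343) = (-19238 - 165)*((35*15)*44 + 35343) = -19403*(525*44 + 35343) = -19403*(23100 + 35343) = -19403*58443 = -1133969529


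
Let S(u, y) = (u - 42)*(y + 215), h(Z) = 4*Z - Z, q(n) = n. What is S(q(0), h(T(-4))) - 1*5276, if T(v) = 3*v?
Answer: -12794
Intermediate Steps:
h(Z) = 3*Z
S(u, y) = (-42 + u)*(215 + y)
S(q(0), h(T(-4))) - 1*5276 = (-9030 - 126*3*(-4) + 215*0 + 0*(3*(3*(-4)))) - 1*5276 = (-9030 - 126*(-12) + 0 + 0*(3*(-12))) - 5276 = (-9030 - 42*(-36) + 0 + 0*(-36)) - 5276 = (-9030 + 1512 + 0 + 0) - 5276 = -7518 - 5276 = -12794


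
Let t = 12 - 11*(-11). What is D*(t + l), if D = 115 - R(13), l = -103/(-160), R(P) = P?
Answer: 1090533/80 ≈ 13632.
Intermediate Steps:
t = 133 (t = 12 + 121 = 133)
l = 103/160 (l = -103*(-1/160) = 103/160 ≈ 0.64375)
D = 102 (D = 115 - 1*13 = 115 - 13 = 102)
D*(t + l) = 102*(133 + 103/160) = 102*(21383/160) = 1090533/80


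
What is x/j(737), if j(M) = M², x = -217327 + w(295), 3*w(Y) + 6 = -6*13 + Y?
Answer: -651770/1629507 ≈ -0.39998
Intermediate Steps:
w(Y) = -28 + Y/3 (w(Y) = -2 + (-6*13 + Y)/3 = -2 + (-78 + Y)/3 = -2 + (-26 + Y/3) = -28 + Y/3)
x = -651770/3 (x = -217327 + (-28 + (⅓)*295) = -217327 + (-28 + 295/3) = -217327 + 211/3 = -651770/3 ≈ -2.1726e+5)
x/j(737) = -651770/(3*(737²)) = -651770/3/543169 = -651770/3*1/543169 = -651770/1629507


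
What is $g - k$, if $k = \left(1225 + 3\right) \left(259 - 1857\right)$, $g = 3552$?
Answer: $1965896$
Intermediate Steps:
$k = -1962344$ ($k = 1228 \left(-1598\right) = -1962344$)
$g - k = 3552 - -1962344 = 3552 + 1962344 = 1965896$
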